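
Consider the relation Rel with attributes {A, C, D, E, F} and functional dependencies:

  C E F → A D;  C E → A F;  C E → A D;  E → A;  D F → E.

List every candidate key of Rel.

Attribute C never appears on the right-hand side of any dependency, so C must belong to every candidate key.
{C}⁺ = {C}, which is not all of the schema, so we must add further attributes.
{C, E}⁺: CE→AF adds A, F; CE→AD adds D → {A, C, D, E, F}. Minimal: {E}⁺ = {A, E}; {C}⁺ = {C} — none reach the full schema.
{C, D, F}⁺: DF→E adds E; CEF→AD adds A → {A, C, D, E, F}. Minimal: {D, F}⁺ = {A, D, E, F}; {C, F}⁺ = {C, F}; {C, D}⁺ = {C, D} — none reach the full schema.
Any other superkey contains one of these as a subset, so there are no further candidate keys.

(C, E), (C, D, F)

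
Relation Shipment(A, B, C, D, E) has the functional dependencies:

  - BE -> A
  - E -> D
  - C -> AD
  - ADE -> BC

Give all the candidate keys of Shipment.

Attribute E never appears on the right-hand side of any dependency, so E must belong to every candidate key.
{E}⁺ = {D, E}, which is not all of the schema, so we must add further attributes.
{A, E}⁺: E→D adds D; ADE→BC adds B, C → {A, B, C, D, E}. Minimal: {E}⁺ = {D, E}; {A}⁺ = {A} — none reach the full schema.
{B, E}⁺: BE→A adds A; E→D adds D; ADE→BC adds C → {A, B, C, D, E}. Minimal: {E}⁺ = {D, E}; {B}⁺ = {B} — none reach the full schema.
{C, E}⁺: E→D adds D; C→AD adds A; ADE→BC adds B → {A, B, C, D, E}. Minimal: {E}⁺ = {D, E}; {C}⁺ = {A, C, D} — none reach the full schema.

(A, E); (B, E); (C, E)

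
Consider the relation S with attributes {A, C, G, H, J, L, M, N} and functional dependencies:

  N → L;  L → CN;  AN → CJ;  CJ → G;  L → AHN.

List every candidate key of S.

(L, M); (M, N)

Attribute M never appears on the right-hand side of any dependency, so M must belong to every candidate key.
{M}⁺ = {M}, which is not all of the schema, so we must add further attributes.
{L, M}⁺: L→CN adds C, N; L→AHN adds A, H; AN→CJ adds J; CJ→G adds G → {A, C, G, H, J, L, M, N}.
{M, N}⁺: N→L adds L; L→CN adds C; L→AHN adds A, H; AN→CJ adds J; CJ→G adds G → {A, C, G, H, J, L, M, N}.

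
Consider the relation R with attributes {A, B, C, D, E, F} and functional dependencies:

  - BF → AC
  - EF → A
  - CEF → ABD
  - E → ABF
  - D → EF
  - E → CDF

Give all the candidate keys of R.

D, E

{D}⁺: D→EF adds E, F; E→CDF adds C; EF→A adds A; CEF→ABD adds B → {A, B, C, D, E, F}.
{E}⁺: E→ABF adds A, B, F; E→CDF adds C, D → {A, B, C, D, E, F}.
Any other superkey contains one of these as a subset, so there are no further candidate keys.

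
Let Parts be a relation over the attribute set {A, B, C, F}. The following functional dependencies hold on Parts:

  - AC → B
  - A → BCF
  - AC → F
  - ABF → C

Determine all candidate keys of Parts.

{A}

Attribute A never appears on the right-hand side of any dependency, so A must belong to every candidate key.
{A}⁺ = {A, B, C, F}, which is all of the schema, so {A} is the only candidate key.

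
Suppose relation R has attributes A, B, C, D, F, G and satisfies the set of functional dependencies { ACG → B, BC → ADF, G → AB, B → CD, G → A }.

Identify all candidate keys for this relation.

Attribute G never appears on the right-hand side of any dependency, so G must belong to every candidate key.
{G}⁺ = {A, B, C, D, F, G}, which is all of the schema, so {G} is the only candidate key.

G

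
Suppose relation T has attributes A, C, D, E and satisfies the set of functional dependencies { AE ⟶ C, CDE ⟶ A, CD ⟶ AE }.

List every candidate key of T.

Attribute D never appears on the right-hand side of any dependency, so D must belong to every candidate key.
{D}⁺ = {D}, which is not all of the schema, so we must add further attributes.
{C, D}⁺: CD→AE adds A, E → {A, C, D, E}.
{A, D, E}⁺: AE→C adds C → {A, C, D, E}.

CD; ADE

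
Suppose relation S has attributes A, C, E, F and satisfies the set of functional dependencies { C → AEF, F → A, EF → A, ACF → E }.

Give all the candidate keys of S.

C

Attribute C never appears on the right-hand side of any dependency, so C must belong to every candidate key.
{C}⁺ = {A, C, E, F}, which is all of the schema, so {C} is the only candidate key.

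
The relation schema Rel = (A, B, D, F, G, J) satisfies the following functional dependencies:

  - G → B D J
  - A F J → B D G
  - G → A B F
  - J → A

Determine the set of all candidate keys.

{G}⁺: G→BDJ adds B, D, J; G→ABF adds A, F → {A, B, D, F, G, J}.
{F, J}⁺: J→A adds A; AFJ→BDG adds B, D, G → {A, B, D, F, G, J}. Minimal: {J}⁺ = {A, J}; {F}⁺ = {F} — none reach the full schema.

{G}, {F, J}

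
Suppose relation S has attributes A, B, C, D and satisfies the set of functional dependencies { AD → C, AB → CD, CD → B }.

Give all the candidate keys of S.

{A, B}, {A, D}

Attribute A never appears on the right-hand side of any dependency, so A must belong to every candidate key.
{A}⁺ = {A}, which is not all of the schema, so we must add further attributes.
{A, B}⁺: AB→CD adds C, D → {A, B, C, D}.
{A, D}⁺: AD→C adds C; CD→B adds B → {A, B, C, D}.
Any other superkey contains one of these as a subset, so there are no further candidate keys.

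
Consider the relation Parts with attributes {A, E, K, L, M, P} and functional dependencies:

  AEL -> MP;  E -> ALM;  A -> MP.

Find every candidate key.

Attributes E, K never appear on any right-hand side, so every candidate key must contain {E, K}.
{E, K}⁺ = {A, E, K, L, M, P}, which is all of the schema, so {E, K} is the only candidate key.

(E, K)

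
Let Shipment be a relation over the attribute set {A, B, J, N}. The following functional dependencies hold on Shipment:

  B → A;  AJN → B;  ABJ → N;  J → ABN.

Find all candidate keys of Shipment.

{J}

Attribute J never appears on the right-hand side of any dependency, so J must belong to every candidate key.
{J}⁺ = {A, B, J, N}, which is all of the schema, so {J} is the only candidate key.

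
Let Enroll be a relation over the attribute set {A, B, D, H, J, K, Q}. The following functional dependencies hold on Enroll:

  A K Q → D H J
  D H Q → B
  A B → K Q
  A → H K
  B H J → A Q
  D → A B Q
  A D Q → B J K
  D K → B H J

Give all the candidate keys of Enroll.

(D), (A, B), (A, Q), (B, H, J)

{D}⁺: D→ABQ adds A, B, Q; ADQ→BJK adds J, K; DK→BHJ adds H → {A, B, D, H, J, K, Q}.
{A, B}⁺: AB→KQ adds K, Q; A→HK adds H; AKQ→DHJ adds D, J → {A, B, D, H, J, K, Q}.
{A, Q}⁺: A→HK adds H, K; AKQ→DHJ adds D, J; DHQ→B adds B → {A, B, D, H, J, K, Q}.
{B, H, J}⁺: BHJ→AQ adds A, Q; AB→KQ adds K; AKQ→DHJ adds D → {A, B, D, H, J, K, Q}.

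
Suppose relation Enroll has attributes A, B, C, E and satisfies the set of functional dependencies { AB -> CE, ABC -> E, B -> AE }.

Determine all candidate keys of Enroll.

Attribute B never appears on the right-hand side of any dependency, so B must belong to every candidate key.
{B}⁺ = {A, B, C, E}, which is all of the schema, so {B} is the only candidate key.

{B}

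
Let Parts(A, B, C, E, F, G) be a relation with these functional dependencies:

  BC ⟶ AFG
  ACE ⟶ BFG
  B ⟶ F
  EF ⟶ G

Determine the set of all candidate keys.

{A, C, E}⁺: ACE→BFG adds B, F, G → {A, B, C, E, F, G}.
{B, C, E}⁺: BC→AFG adds A, F, G → {A, B, C, E, F, G}.
Any other superkey contains one of these as a subset, so there are no further candidate keys.

{A, C, E}, {B, C, E}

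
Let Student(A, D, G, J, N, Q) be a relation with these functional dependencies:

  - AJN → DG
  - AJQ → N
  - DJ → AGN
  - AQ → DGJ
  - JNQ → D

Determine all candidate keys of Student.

AQ, DJQ, JNQ

{A, Q}⁺: AQ→DGJ adds D, G, J; AJQ→N adds N → {A, D, G, J, N, Q}. Minimal: {Q}⁺ = {Q}; {A}⁺ = {A} — none reach the full schema.
{D, J, Q}⁺: DJ→AGN adds A, G, N → {A, D, G, J, N, Q}. Minimal: {J, Q}⁺ = {J, Q}; {D, Q}⁺ = {D, Q}; {D, J}⁺ = {A, D, G, J, N} — none reach the full schema.
{J, N, Q}⁺: JNQ→D adds D; DJ→AGN adds A, G → {A, D, G, J, N, Q}. Minimal: {N, Q}⁺ = {N, Q}; {J, Q}⁺ = {J, Q}; {J, N}⁺ = {J, N} — none reach the full schema.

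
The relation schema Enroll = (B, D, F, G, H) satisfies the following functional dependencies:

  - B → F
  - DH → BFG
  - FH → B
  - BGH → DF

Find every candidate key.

Attribute H never appears on the right-hand side of any dependency, so H must belong to every candidate key.
{H}⁺ = {H}, which is not all of the schema, so we must add further attributes.
{D, H}⁺: DH→BFG adds B, F, G → {B, D, F, G, H}. Minimal: {H}⁺ = {H}; {D}⁺ = {D} — none reach the full schema.
{B, G, H}⁺: B→F adds F; BGH→DF adds D → {B, D, F, G, H}. Minimal: {G, H}⁺ = {G, H}; {B, H}⁺ = {B, F, H}; {B, G}⁺ = {B, F, G} — none reach the full schema.
{F, G, H}⁺: FH→B adds B; BGH→DF adds D → {B, D, F, G, H}. Minimal: {G, H}⁺ = {G, H}; {F, H}⁺ = {B, F, H}; {F, G}⁺ = {F, G} — none reach the full schema.

(D, H), (B, G, H), (F, G, H)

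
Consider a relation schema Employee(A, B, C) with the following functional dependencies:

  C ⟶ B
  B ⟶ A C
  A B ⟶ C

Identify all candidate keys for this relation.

{B}⁺: B→AC adds A, C → {A, B, C}.
{C}⁺: C→B adds B; B→AC adds A → {A, B, C}.
Any other superkey contains one of these as a subset, so there are no further candidate keys.

(B); (C)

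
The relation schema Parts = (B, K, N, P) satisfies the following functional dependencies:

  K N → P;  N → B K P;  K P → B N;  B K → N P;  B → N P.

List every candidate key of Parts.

{B}; {N}; {K, P}

{B}⁺: B→NP adds N, P; N→BKP adds K → {B, K, N, P}.
{N}⁺: N→BKP adds B, K, P → {B, K, N, P}.
{K, P}⁺: KP→BN adds B, N → {B, K, N, P}. Minimal: {P}⁺ = {P}; {K}⁺ = {K} — none reach the full schema.
Any other superkey contains one of these as a subset, so there are no further candidate keys.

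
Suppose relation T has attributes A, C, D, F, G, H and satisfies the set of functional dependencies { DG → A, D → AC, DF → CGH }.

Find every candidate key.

Attributes D, F never appear on any right-hand side, so every candidate key must contain {D, F}.
{D, F}⁺ = {A, C, D, F, G, H}, which is all of the schema, so {D, F} is the only candidate key.

{D, F}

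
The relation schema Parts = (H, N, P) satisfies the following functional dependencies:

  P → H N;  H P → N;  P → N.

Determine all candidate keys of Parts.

Attribute P never appears on the right-hand side of any dependency, so P must belong to every candidate key.
{P}⁺ = {H, N, P}, which is all of the schema, so {P} is the only candidate key.

(P)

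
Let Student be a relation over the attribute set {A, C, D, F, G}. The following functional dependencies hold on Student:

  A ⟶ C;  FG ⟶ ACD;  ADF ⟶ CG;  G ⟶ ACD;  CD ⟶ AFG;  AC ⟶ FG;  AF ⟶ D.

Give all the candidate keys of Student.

{A}⁺: A→C adds C; AC→FG adds F, G; AF→D adds D → {A, C, D, F, G}.
{G}⁺: G→ACD adds A, C, D; CD→AFG adds F → {A, C, D, F, G}.
{C, D}⁺: CD→AFG adds A, F, G → {A, C, D, F, G}.
Any other superkey contains one of these as a subset, so there are no further candidate keys.

{A}, {G}, {C, D}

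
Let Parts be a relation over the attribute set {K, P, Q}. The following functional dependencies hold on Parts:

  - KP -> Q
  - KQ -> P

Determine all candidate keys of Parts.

{K, P}, {K, Q}

Attribute K never appears on the right-hand side of any dependency, so K must belong to every candidate key.
{K}⁺ = {K}, which is not all of the schema, so we must add further attributes.
{K, P}⁺: KP→Q adds Q → {K, P, Q}.
{K, Q}⁺: KQ→P adds P → {K, P, Q}.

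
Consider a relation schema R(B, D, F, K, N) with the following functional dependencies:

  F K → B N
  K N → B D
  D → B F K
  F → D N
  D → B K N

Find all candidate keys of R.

(D), (F), (K, N)

{D}⁺: D→BFK adds B, F, K; F→DN adds N → {B, D, F, K, N}.
{F}⁺: F→DN adds D, N; D→BKN adds B, K → {B, D, F, K, N}.
{K, N}⁺: KN→BD adds B, D; D→BFK adds F → {B, D, F, K, N}. Minimal: {N}⁺ = {N}; {K}⁺ = {K} — none reach the full schema.
Any other superkey contains one of these as a subset, so there are no further candidate keys.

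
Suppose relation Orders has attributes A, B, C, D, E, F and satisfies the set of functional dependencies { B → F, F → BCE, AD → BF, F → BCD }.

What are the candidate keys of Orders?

(A, B), (A, D), (A, F)

Attribute A never appears on the right-hand side of any dependency, so A must belong to every candidate key.
{A}⁺ = {A}, which is not all of the schema, so we must add further attributes.
{A, B}⁺: B→F adds F; F→BCE adds C, E; F→BCD adds D → {A, B, C, D, E, F}.
{A, D}⁺: AD→BF adds B, F; F→BCD adds C; F→BCE adds E → {A, B, C, D, E, F}.
{A, F}⁺: F→BCE adds B, C, E; F→BCD adds D → {A, B, C, D, E, F}.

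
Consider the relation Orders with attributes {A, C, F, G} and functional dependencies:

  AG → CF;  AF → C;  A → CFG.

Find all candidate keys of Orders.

Attribute A never appears on the right-hand side of any dependency, so A must belong to every candidate key.
{A}⁺ = {A, C, F, G}, which is all of the schema, so {A} is the only candidate key.

{A}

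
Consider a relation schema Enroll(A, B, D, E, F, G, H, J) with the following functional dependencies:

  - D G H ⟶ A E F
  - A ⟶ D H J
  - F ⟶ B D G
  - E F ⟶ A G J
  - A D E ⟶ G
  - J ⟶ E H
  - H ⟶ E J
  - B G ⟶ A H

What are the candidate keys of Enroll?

{A}, {F}, {B, G}, {D, G, H}, {D, G, J}

{A}⁺: A→DHJ adds D, H, J; J→EH adds E; ADE→G adds G; DGH→AEF adds F; F→BDG adds B → {A, B, D, E, F, G, H, J}.
{F}⁺: F→BDG adds B, D, G; BG→AH adds A, H; DGH→AEF adds E; A→DHJ adds J → {A, B, D, E, F, G, H, J}.
{B, G}⁺: BG→AH adds A, H; A→DHJ adds D, J; J→EH adds E; DGH→AEF adds F → {A, B, D, E, F, G, H, J}. Minimal: {G}⁺ = {G}; {B}⁺ = {B} — none reach the full schema.
{D, G, H}⁺: DGH→AEF adds A, E, F; A→DHJ adds J; F→BDG adds B → {A, B, D, E, F, G, H, J}. Minimal: {G, H}⁺ = {E, G, H, J}; {D, H}⁺ = {D, E, H, J}; {D, G}⁺ = {D, G} — none reach the full schema.
{D, G, J}⁺: J→EH adds E, H; DGH→AEF adds A, F; F→BDG adds B → {A, B, D, E, F, G, H, J}. Minimal: {G, J}⁺ = {E, G, H, J}; {D, J}⁺ = {D, E, H, J}; {D, G}⁺ = {D, G} — none reach the full schema.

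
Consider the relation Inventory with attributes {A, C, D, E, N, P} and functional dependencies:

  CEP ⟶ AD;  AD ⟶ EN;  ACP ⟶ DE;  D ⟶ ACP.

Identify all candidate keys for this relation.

{D}⁺: D→ACP adds A, C, P; AD→EN adds E, N → {A, C, D, E, N, P}.
{A, C, P}⁺: ACP→DE adds D, E; AD→EN adds N → {A, C, D, E, N, P}. Minimal: {C, P}⁺ = {C, P}; {A, P}⁺ = {A, P}; {A, C}⁺ = {A, C} — none reach the full schema.
{C, E, P}⁺: CEP→AD adds A, D; AD→EN adds N → {A, C, D, E, N, P}. Minimal: {E, P}⁺ = {E, P}; {C, P}⁺ = {C, P}; {C, E}⁺ = {C, E} — none reach the full schema.

{D}; {A, C, P}; {C, E, P}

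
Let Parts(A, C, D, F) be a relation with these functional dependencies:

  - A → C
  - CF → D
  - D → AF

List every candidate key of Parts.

D, AF, CF

{D}⁺: D→AF adds A, F; A→C adds C → {A, C, D, F}.
{A, F}⁺: A→C adds C; CF→D adds D → {A, C, D, F}. Minimal: {F}⁺ = {F}; {A}⁺ = {A, C} — none reach the full schema.
{C, F}⁺: CF→D adds D; D→AF adds A → {A, C, D, F}. Minimal: {F}⁺ = {F}; {C}⁺ = {C} — none reach the full schema.
Any other superkey contains one of these as a subset, so there are no further candidate keys.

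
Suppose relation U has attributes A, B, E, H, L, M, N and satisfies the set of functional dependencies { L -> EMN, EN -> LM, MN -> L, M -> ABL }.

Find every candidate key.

HL; HM; EHN

Attribute H never appears on the right-hand side of any dependency, so H must belong to every candidate key.
{H}⁺ = {H}, which is not all of the schema, so we must add further attributes.
{H, L}⁺: L→EMN adds E, M, N; M→ABL adds A, B → {A, B, E, H, L, M, N}. Minimal: {L}⁺ = {A, B, E, L, M, N}; {H}⁺ = {H} — none reach the full schema.
{H, M}⁺: M→ABL adds A, B, L; L→EMN adds E, N → {A, B, E, H, L, M, N}. Minimal: {M}⁺ = {A, B, E, L, M, N}; {H}⁺ = {H} — none reach the full schema.
{E, H, N}⁺: EN→LM adds L, M; M→ABL adds A, B → {A, B, E, H, L, M, N}. Minimal: {H, N}⁺ = {H, N}; {E, N}⁺ = {A, B, E, L, M, N}; {E, H}⁺ = {E, H} — none reach the full schema.
Any other superkey contains one of these as a subset, so there are no further candidate keys.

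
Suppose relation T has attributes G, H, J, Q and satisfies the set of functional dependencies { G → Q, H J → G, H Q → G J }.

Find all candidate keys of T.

{G, H}; {H, J}; {H, Q}

Attribute H never appears on the right-hand side of any dependency, so H must belong to every candidate key.
{H}⁺ = {H}, which is not all of the schema, so we must add further attributes.
{G, H}⁺: G→Q adds Q; HQ→GJ adds J → {G, H, J, Q}. Minimal: {H}⁺ = {H}; {G}⁺ = {G, Q} — none reach the full schema.
{H, J}⁺: HJ→G adds G; G→Q adds Q → {G, H, J, Q}. Minimal: {J}⁺ = {J}; {H}⁺ = {H} — none reach the full schema.
{H, Q}⁺: HQ→GJ adds G, J → {G, H, J, Q}. Minimal: {Q}⁺ = {Q}; {H}⁺ = {H} — none reach the full schema.
Any other superkey contains one of these as a subset, so there are no further candidate keys.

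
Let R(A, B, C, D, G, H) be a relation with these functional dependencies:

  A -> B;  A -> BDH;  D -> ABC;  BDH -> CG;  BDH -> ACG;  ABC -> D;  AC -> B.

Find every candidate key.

{A}; {D}

{A}⁺: A→B adds B; A→BDH adds D, H; D→ABC adds C; BDH→CG adds G → {A, B, C, D, G, H}.
{D}⁺: D→ABC adds A, B, C; A→BDH adds H; BDH→CG adds G → {A, B, C, D, G, H}.
Any other superkey contains one of these as a subset, so there are no further candidate keys.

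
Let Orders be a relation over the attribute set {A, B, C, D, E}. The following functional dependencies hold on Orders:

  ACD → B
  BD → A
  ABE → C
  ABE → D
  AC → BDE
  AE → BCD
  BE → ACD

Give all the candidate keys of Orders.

AC; AE; BE; BCD

{A, C}⁺: AC→BDE adds B, D, E → {A, B, C, D, E}. Minimal: {C}⁺ = {C}; {A}⁺ = {A} — none reach the full schema.
{A, E}⁺: AE→BCD adds B, C, D → {A, B, C, D, E}. Minimal: {E}⁺ = {E}; {A}⁺ = {A} — none reach the full schema.
{B, E}⁺: BE→ACD adds A, C, D → {A, B, C, D, E}. Minimal: {E}⁺ = {E}; {B}⁺ = {B} — none reach the full schema.
{B, C, D}⁺: BD→A adds A; AC→BDE adds E → {A, B, C, D, E}. Minimal: {C, D}⁺ = {C, D}; {B, D}⁺ = {A, B, D}; {B, C}⁺ = {B, C} — none reach the full schema.
Any other superkey contains one of these as a subset, so there are no further candidate keys.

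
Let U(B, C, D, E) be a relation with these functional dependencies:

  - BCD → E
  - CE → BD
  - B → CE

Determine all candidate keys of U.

{B}⁺: B→CE adds C, E; CE→BD adds D → {B, C, D, E}.
{C, E}⁺: CE→BD adds B, D → {B, C, D, E}. Minimal: {E}⁺ = {E}; {C}⁺ = {C} — none reach the full schema.

(B), (C, E)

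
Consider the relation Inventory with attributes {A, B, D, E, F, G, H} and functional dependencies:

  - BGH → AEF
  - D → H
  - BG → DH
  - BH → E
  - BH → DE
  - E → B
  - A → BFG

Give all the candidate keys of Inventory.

{A}⁺: A→BFG adds B, F, G; BG→DH adds D, H; BH→E adds E → {A, B, D, E, F, G, H}.
{B, G}⁺: BG→DH adds D, H; BH→E adds E; BGH→AEF adds A, F → {A, B, D, E, F, G, H}.
{E, G}⁺: E→B adds B; BG→DH adds D, H; BGH→AEF adds A, F → {A, B, D, E, F, G, H}.
Any other superkey contains one of these as a subset, so there are no further candidate keys.

{A}, {B, G}, {E, G}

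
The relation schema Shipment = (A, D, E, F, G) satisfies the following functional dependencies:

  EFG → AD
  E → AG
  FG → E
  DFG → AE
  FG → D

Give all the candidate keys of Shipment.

{E, F}, {F, G}

Attribute F never appears on the right-hand side of any dependency, so F must belong to every candidate key.
{F}⁺ = {F}, which is not all of the schema, so we must add further attributes.
{E, F}⁺: E→AG adds A, G; FG→D adds D → {A, D, E, F, G}. Minimal: {F}⁺ = {F}; {E}⁺ = {A, E, G} — none reach the full schema.
{F, G}⁺: FG→E adds E; FG→D adds D; EFG→AD adds A → {A, D, E, F, G}. Minimal: {G}⁺ = {G}; {F}⁺ = {F} — none reach the full schema.
Any other superkey contains one of these as a subset, so there are no further candidate keys.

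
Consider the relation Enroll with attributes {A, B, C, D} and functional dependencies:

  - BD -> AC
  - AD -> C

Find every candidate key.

Attributes B, D never appear on any right-hand side, so every candidate key must contain {B, D}.
{B, D}⁺ = {A, B, C, D}, which is all of the schema, so {B, D} is the only candidate key.

BD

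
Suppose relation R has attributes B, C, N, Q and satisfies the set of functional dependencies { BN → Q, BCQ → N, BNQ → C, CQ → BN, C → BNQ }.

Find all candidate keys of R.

(C), (B, N)

{C}⁺: C→BNQ adds B, N, Q → {B, C, N, Q}.
{B, N}⁺: BN→Q adds Q; BNQ→C adds C → {B, C, N, Q}. Minimal: {N}⁺ = {N}; {B}⁺ = {B} — none reach the full schema.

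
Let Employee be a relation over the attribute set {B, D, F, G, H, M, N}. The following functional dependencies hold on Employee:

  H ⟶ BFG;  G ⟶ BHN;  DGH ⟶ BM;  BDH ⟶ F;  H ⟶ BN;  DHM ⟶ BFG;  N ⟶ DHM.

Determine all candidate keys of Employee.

{G}⁺: G→BHN adds B, H, N; N→DHM adds D, M; H→BFG adds F → {B, D, F, G, H, M, N}.
{H}⁺: H→BFG adds B, F, G; G→BHN adds N; N→DHM adds D, M → {B, D, F, G, H, M, N}.
{N}⁺: N→DHM adds D, H, M; H→BFG adds B, F, G → {B, D, F, G, H, M, N}.
Any other superkey contains one of these as a subset, so there are no further candidate keys.

(G), (H), (N)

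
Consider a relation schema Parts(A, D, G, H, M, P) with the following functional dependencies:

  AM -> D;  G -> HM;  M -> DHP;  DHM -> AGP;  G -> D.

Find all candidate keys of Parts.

{G}⁺: G→HM adds H, M; M→DHP adds D, P; DHM→AGP adds A → {A, D, G, H, M, P}.
{M}⁺: M→DHP adds D, H, P; DHM→AGP adds A, G → {A, D, G, H, M, P}.
Any other superkey contains one of these as a subset, so there are no further candidate keys.

{G}; {M}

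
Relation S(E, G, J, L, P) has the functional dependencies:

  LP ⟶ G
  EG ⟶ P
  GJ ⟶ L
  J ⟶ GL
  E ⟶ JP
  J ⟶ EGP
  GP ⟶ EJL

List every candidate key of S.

{E}⁺: E→JP adds J, P; J→EGP adds G; GP→EJL adds L → {E, G, J, L, P}.
{J}⁺: J→GL adds G, L; J→EGP adds E, P → {E, G, J, L, P}.
{G, P}⁺: GP→EJL adds E, J, L → {E, G, J, L, P}. Minimal: {P}⁺ = {P}; {G}⁺ = {G} — none reach the full schema.
{L, P}⁺: LP→G adds G; GP→EJL adds E, J → {E, G, J, L, P}. Minimal: {P}⁺ = {P}; {L}⁺ = {L} — none reach the full schema.

{E}, {J}, {G, P}, {L, P}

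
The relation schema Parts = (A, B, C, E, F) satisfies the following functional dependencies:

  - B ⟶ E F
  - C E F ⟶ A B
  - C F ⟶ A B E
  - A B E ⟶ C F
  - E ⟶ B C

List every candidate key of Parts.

B, E, CF

{B}⁺: B→EF adds E, F; E→BC adds C; CEF→AB adds A → {A, B, C, E, F}.
{E}⁺: E→BC adds B, C; B→EF adds F; CEF→AB adds A → {A, B, C, E, F}.
{C, F}⁺: CF→ABE adds A, B, E → {A, B, C, E, F}.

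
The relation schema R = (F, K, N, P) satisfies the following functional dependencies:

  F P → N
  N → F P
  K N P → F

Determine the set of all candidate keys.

Attribute K never appears on the right-hand side of any dependency, so K must belong to every candidate key.
{K}⁺ = {K}, which is not all of the schema, so we must add further attributes.
{K, N}⁺: N→FP adds F, P → {F, K, N, P}. Minimal: {N}⁺ = {F, N, P}; {K}⁺ = {K} — none reach the full schema.
{F, K, P}⁺: FP→N adds N → {F, K, N, P}. Minimal: {K, P}⁺ = {K, P}; {F, P}⁺ = {F, N, P}; {F, K}⁺ = {F, K} — none reach the full schema.

(K, N), (F, K, P)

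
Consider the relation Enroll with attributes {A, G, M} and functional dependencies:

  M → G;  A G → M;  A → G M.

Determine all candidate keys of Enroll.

{A}⁺: A→GM adds G, M → {A, G, M}.
No other minimal superkey exists.

(A)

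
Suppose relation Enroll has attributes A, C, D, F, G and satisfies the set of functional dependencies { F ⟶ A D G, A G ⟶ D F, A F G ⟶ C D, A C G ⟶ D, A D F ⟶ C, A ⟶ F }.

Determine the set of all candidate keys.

{A}⁺: A→F adds F; F→ADG adds D, G; AFG→CD adds C → {A, C, D, F, G}.
{F}⁺: F→ADG adds A, D, G; AFG→CD adds C → {A, C, D, F, G}.
Any other superkey contains one of these as a subset, so there are no further candidate keys.

{A}; {F}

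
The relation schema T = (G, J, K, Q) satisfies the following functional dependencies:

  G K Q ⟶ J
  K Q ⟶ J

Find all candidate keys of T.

(G, K, Q)

Attributes G, K, Q never appear on any right-hand side, so every candidate key must contain {G, K, Q}.
{G, K, Q}⁺ = {G, J, K, Q}, which is all of the schema, so {G, K, Q} is the only candidate key.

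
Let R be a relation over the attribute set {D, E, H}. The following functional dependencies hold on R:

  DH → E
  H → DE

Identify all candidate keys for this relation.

Attribute H never appears on the right-hand side of any dependency, so H must belong to every candidate key.
{H}⁺ = {D, E, H}, which is all of the schema, so {H} is the only candidate key.

H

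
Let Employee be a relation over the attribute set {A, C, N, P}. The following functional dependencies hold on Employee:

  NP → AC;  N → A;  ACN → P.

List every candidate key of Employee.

{C, N}, {N, P}

Attribute N never appears on the right-hand side of any dependency, so N must belong to every candidate key.
{N}⁺ = {A, N}, which is not all of the schema, so we must add further attributes.
{C, N}⁺: N→A adds A; ACN→P adds P → {A, C, N, P}. Minimal: {N}⁺ = {A, N}; {C}⁺ = {C} — none reach the full schema.
{N, P}⁺: NP→AC adds A, C → {A, C, N, P}. Minimal: {P}⁺ = {P}; {N}⁺ = {A, N} — none reach the full schema.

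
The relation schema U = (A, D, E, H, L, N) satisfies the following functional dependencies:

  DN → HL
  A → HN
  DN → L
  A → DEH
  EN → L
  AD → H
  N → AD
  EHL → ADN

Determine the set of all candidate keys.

{A}, {N}, {E, H, L}

{A}⁺: A→HN adds H, N; A→DEH adds D, E; EN→L adds L → {A, D, E, H, L, N}.
{N}⁺: N→AD adds A, D; DN→HL adds H, L; A→DEH adds E → {A, D, E, H, L, N}.
{E, H, L}⁺: EHL→ADN adds A, D, N → {A, D, E, H, L, N}. Minimal: {H, L}⁺ = {H, L}; {E, L}⁺ = {E, L}; {E, H}⁺ = {E, H} — none reach the full schema.
Any other superkey contains one of these as a subset, so there are no further candidate keys.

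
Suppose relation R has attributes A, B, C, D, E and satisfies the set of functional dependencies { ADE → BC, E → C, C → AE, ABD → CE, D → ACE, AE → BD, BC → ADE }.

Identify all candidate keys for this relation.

{C}⁺: C→AE adds A, E; AE→BD adds B, D → {A, B, C, D, E}.
{D}⁺: D→ACE adds A, C, E; AE→BD adds B → {A, B, C, D, E}.
{E}⁺: E→C adds C; C→AE adds A; AE→BD adds B, D → {A, B, C, D, E}.

C; D; E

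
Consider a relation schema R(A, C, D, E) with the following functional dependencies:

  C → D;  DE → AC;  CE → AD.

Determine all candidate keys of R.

{C, E}, {D, E}

Attribute E never appears on the right-hand side of any dependency, so E must belong to every candidate key.
{E}⁺ = {E}, which is not all of the schema, so we must add further attributes.
{C, E}⁺: C→D adds D; DE→AC adds A → {A, C, D, E}. Minimal: {E}⁺ = {E}; {C}⁺ = {C, D} — none reach the full schema.
{D, E}⁺: DE→AC adds A, C → {A, C, D, E}. Minimal: {E}⁺ = {E}; {D}⁺ = {D} — none reach the full schema.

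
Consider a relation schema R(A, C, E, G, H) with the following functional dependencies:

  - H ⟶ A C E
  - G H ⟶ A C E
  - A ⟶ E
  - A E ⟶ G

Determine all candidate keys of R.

{H}

Attribute H never appears on the right-hand side of any dependency, so H must belong to every candidate key.
{H}⁺ = {A, C, E, G, H}, which is all of the schema, so {H} is the only candidate key.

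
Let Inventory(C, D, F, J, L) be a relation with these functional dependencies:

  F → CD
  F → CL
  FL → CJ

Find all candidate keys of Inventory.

Attribute F never appears on the right-hand side of any dependency, so F must belong to every candidate key.
{F}⁺ = {C, D, F, J, L}, which is all of the schema, so {F} is the only candidate key.

{F}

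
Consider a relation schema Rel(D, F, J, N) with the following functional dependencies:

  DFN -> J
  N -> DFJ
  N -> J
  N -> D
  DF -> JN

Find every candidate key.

{N}⁺: N→DFJ adds D, F, J → {D, F, J, N}.
{D, F}⁺: DF→JN adds J, N → {D, F, J, N}. Minimal: {F}⁺ = {F}; {D}⁺ = {D} — none reach the full schema.

{N}; {D, F}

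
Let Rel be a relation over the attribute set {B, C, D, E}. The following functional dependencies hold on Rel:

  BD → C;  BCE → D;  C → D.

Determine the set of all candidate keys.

Attributes B, E never appear on any right-hand side, so every candidate key must contain {B, E}.
{B, E}⁺ = {B, E}, which is not all of the schema, so we must add further attributes.
{B, C, E}⁺: BCE→D adds D → {B, C, D, E}. Minimal: {C, E}⁺ = {C, D, E}; {B, E}⁺ = {B, E}; {B, C}⁺ = {B, C, D} — none reach the full schema.
{B, D, E}⁺: BD→C adds C → {B, C, D, E}. Minimal: {D, E}⁺ = {D, E}; {B, E}⁺ = {B, E}; {B, D}⁺ = {B, C, D} — none reach the full schema.
Any other superkey contains one of these as a subset, so there are no further candidate keys.

{B, C, E}, {B, D, E}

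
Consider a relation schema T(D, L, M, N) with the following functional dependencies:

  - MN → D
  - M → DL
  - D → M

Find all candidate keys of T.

{D, N}, {M, N}

{D, N}⁺: D→M adds M; M→DL adds L → {D, L, M, N}. Minimal: {N}⁺ = {N}; {D}⁺ = {D, L, M} — none reach the full schema.
{M, N}⁺: MN→D adds D; M→DL adds L → {D, L, M, N}. Minimal: {N}⁺ = {N}; {M}⁺ = {D, L, M} — none reach the full schema.
Any other superkey contains one of these as a subset, so there are no further candidate keys.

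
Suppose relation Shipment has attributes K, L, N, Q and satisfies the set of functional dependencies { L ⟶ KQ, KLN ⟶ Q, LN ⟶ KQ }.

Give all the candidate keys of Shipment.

(L, N)

Attributes L, N never appear on any right-hand side, so every candidate key must contain {L, N}.
{L, N}⁺ = {K, L, N, Q}, which is all of the schema, so {L, N} is the only candidate key.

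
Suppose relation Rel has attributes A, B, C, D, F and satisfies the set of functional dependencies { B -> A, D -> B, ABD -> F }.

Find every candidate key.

{C, D}

Attributes C, D never appear on any right-hand side, so every candidate key must contain {C, D}.
{C, D}⁺ = {A, B, C, D, F}, which is all of the schema, so {C, D} is the only candidate key.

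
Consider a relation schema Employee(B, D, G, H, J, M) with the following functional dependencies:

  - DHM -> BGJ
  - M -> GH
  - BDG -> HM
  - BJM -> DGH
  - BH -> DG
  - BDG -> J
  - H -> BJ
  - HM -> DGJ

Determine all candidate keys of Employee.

(H), (M), (B, D, G)

{H}⁺: H→BJ adds B, J; BH→DG adds D, G; BDG→HM adds M → {B, D, G, H, J, M}.
{M}⁺: M→GH adds G, H; H→BJ adds B, J; HM→DGJ adds D → {B, D, G, H, J, M}.
{B, D, G}⁺: BDG→HM adds H, M; BDG→J adds J → {B, D, G, H, J, M}.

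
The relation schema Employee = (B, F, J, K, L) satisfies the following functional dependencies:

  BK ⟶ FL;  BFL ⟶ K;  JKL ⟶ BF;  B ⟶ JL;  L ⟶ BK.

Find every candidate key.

{B}⁺: B→JL adds J, L; L→BK adds K; BK→FL adds F → {B, F, J, K, L}.
{L}⁺: L→BK adds B, K; BK→FL adds F; B→JL adds J → {B, F, J, K, L}.
Any other superkey contains one of these as a subset, so there are no further candidate keys.

(B), (L)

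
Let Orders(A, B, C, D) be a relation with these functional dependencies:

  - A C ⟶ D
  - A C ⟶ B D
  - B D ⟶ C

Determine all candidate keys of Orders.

{A, C}⁺: AC→D adds D; AC→BD adds B → {A, B, C, D}. Minimal: {C}⁺ = {C}; {A}⁺ = {A} — none reach the full schema.
{A, B, D}⁺: BD→C adds C → {A, B, C, D}. Minimal: {B, D}⁺ = {B, C, D}; {A, D}⁺ = {A, D}; {A, B}⁺ = {A, B} — none reach the full schema.
Any other superkey contains one of these as a subset, so there are no further candidate keys.

(A, C), (A, B, D)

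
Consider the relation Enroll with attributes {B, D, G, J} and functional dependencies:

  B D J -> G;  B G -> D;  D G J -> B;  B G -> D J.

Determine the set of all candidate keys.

{B, G}, {B, D, J}, {D, G, J}

{B, G}⁺: BG→D adds D; BG→DJ adds J → {B, D, G, J}. Minimal: {G}⁺ = {G}; {B}⁺ = {B} — none reach the full schema.
{B, D, J}⁺: BDJ→G adds G → {B, D, G, J}. Minimal: {D, J}⁺ = {D, J}; {B, J}⁺ = {B, J}; {B, D}⁺ = {B, D} — none reach the full schema.
{D, G, J}⁺: DGJ→B adds B → {B, D, G, J}. Minimal: {G, J}⁺ = {G, J}; {D, J}⁺ = {D, J}; {D, G}⁺ = {D, G} — none reach the full schema.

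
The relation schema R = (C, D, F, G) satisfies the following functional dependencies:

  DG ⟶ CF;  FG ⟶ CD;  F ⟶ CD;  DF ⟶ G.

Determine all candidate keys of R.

{F}, {D, G}

{F}⁺: F→CD adds C, D; DF→G adds G → {C, D, F, G}.
{D, G}⁺: DG→CF adds C, F → {C, D, F, G}. Minimal: {G}⁺ = {G}; {D}⁺ = {D} — none reach the full schema.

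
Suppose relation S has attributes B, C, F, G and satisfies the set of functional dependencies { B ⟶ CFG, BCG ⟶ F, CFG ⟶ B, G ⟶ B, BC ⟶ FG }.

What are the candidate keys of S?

{B}⁺: B→CFG adds C, F, G → {B, C, F, G}.
{G}⁺: G→B adds B; B→CFG adds C, F → {B, C, F, G}.

{B}, {G}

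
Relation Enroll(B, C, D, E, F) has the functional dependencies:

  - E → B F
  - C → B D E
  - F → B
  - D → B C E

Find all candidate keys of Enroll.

{C}⁺: C→BDE adds B, D, E; E→BF adds F → {B, C, D, E, F}.
{D}⁺: D→BCE adds B, C, E; E→BF adds F → {B, C, D, E, F}.

(C); (D)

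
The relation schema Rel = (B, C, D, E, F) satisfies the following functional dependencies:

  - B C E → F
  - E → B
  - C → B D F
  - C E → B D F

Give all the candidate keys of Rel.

{C, E}

Attributes C, E never appear on any right-hand side, so every candidate key must contain {C, E}.
{C, E}⁺ = {B, C, D, E, F}, which is all of the schema, so {C, E} is the only candidate key.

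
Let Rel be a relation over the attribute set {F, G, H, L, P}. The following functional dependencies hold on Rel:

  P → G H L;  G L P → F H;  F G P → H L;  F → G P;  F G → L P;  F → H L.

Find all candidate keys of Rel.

{F}⁺: F→GP adds G, P; FG→LP adds L; F→HL adds H → {F, G, H, L, P}.
{P}⁺: P→GHL adds G, H, L; GLP→FH adds F → {F, G, H, L, P}.

{F}; {P}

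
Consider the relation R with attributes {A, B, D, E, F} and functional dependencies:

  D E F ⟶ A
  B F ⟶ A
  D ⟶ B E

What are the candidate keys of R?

{D, F}

Attributes D, F never appear on any right-hand side, so every candidate key must contain {D, F}.
{D, F}⁺ = {A, B, D, E, F}, which is all of the schema, so {D, F} is the only candidate key.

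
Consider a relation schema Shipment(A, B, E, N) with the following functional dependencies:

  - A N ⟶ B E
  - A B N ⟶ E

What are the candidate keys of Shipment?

(A, N)

Attributes A, N never appear on any right-hand side, so every candidate key must contain {A, N}.
{A, N}⁺ = {A, B, E, N}, which is all of the schema, so {A, N} is the only candidate key.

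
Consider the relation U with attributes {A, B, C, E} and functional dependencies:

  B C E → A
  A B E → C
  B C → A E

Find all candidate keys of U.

{B, C}⁺: BC→AE adds A, E → {A, B, C, E}. Minimal: {C}⁺ = {C}; {B}⁺ = {B} — none reach the full schema.
{A, B, E}⁺: ABE→C adds C → {A, B, C, E}. Minimal: {B, E}⁺ = {B, E}; {A, E}⁺ = {A, E}; {A, B}⁺ = {A, B} — none reach the full schema.

(B, C), (A, B, E)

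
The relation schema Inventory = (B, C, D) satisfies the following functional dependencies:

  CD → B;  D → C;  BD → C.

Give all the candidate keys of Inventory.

(D)

Attribute D never appears on the right-hand side of any dependency, so D must belong to every candidate key.
{D}⁺ = {B, C, D}, which is all of the schema, so {D} is the only candidate key.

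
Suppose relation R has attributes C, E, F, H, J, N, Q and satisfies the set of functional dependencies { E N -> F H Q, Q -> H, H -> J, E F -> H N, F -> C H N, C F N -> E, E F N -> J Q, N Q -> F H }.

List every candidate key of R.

{F}, {E, N}, {N, Q}

{F}⁺: F→CHN adds C, H, N; CFN→E adds E; EFN→JQ adds J, Q → {C, E, F, H, J, N, Q}.
{E, N}⁺: EN→FHQ adds F, H, Q; H→J adds J; F→CHN adds C → {C, E, F, H, J, N, Q}.
{N, Q}⁺: Q→H adds H; H→J adds J; NQ→FH adds F; F→CHN adds C; CFN→E adds E → {C, E, F, H, J, N, Q}.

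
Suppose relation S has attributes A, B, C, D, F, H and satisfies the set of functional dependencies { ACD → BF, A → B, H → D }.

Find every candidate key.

{A, C, H}

Attributes A, C, H never appear on any right-hand side, so every candidate key must contain {A, C, H}.
{A, C, H}⁺ = {A, B, C, D, F, H}, which is all of the schema, so {A, C, H} is the only candidate key.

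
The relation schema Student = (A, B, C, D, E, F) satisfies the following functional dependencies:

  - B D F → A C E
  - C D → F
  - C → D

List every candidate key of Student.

Attribute B never appears on the right-hand side of any dependency, so B must belong to every candidate key.
{B}⁺ = {B}, which is not all of the schema, so we must add further attributes.
{B, C}⁺: C→D adds D; CD→F adds F; BDF→ACE adds A, E → {A, B, C, D, E, F}.
{B, D, F}⁺: BDF→ACE adds A, C, E → {A, B, C, D, E, F}.
Any other superkey contains one of these as a subset, so there are no further candidate keys.

BC; BDF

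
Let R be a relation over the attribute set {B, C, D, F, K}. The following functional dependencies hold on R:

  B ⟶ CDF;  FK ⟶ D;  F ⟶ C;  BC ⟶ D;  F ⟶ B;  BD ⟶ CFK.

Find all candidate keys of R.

{B}⁺: B→CDF adds C, D, F; BD→CFK adds K → {B, C, D, F, K}.
{F}⁺: F→C adds C; F→B adds B; B→CDF adds D; BD→CFK adds K → {B, C, D, F, K}.
Any other superkey contains one of these as a subset, so there are no further candidate keys.

(B), (F)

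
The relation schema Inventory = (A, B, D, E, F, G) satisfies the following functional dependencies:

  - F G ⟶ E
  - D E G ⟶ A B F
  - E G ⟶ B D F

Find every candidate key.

Attribute G never appears on the right-hand side of any dependency, so G must belong to every candidate key.
{G}⁺ = {G}, which is not all of the schema, so we must add further attributes.
{E, G}⁺: EG→BDF adds B, D, F; DEG→ABF adds A → {A, B, D, E, F, G}. Minimal: {G}⁺ = {G}; {E}⁺ = {E} — none reach the full schema.
{F, G}⁺: FG→E adds E; EG→BDF adds B, D; DEG→ABF adds A → {A, B, D, E, F, G}. Minimal: {G}⁺ = {G}; {F}⁺ = {F} — none reach the full schema.

EG, FG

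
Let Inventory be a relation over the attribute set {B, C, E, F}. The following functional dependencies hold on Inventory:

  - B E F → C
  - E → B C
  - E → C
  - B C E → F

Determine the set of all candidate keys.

Attribute E never appears on the right-hand side of any dependency, so E must belong to every candidate key.
{E}⁺ = {B, C, E, F}, which is all of the schema, so {E} is the only candidate key.

{E}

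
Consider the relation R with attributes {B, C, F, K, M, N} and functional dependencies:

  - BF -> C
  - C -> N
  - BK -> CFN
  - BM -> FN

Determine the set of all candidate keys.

BKM

Attributes B, K, M never appear on any right-hand side, so every candidate key must contain {B, K, M}.
{B, K, M}⁺ = {B, C, F, K, M, N}, which is all of the schema, so {B, K, M} is the only candidate key.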